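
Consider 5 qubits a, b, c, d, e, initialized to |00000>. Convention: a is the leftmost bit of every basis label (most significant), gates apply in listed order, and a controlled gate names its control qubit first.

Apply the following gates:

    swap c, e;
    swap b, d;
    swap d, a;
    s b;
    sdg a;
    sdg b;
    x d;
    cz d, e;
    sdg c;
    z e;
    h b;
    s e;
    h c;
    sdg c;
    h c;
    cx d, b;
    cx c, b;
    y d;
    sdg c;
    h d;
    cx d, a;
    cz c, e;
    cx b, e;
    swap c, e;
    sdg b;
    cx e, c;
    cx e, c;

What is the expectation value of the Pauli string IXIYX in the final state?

The expectation value of IXIYX is 0. Key observation: gates 26-27 undo each other exactly, leaving only the rest of the circuit to track.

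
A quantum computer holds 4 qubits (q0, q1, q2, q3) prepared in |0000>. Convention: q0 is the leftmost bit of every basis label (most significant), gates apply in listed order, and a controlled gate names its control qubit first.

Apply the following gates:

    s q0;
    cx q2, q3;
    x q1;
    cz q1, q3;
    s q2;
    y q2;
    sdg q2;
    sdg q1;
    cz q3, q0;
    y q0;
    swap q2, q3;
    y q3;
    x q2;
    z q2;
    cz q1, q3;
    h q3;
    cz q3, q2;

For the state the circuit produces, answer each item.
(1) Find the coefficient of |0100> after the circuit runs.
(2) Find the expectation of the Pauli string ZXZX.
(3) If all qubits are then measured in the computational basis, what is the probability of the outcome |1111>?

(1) The final state's coefficient on |0100> equals 0.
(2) The observable ZXZX averages to 0.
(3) The probability of measuring |1111> is 1/2.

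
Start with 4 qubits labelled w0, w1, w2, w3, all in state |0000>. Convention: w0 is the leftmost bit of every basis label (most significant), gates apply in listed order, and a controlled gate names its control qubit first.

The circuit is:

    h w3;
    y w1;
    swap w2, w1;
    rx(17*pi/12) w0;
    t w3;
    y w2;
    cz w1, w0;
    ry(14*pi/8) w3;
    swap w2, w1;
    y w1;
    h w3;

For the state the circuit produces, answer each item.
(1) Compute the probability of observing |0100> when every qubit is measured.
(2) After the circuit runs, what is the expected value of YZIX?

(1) A full measurement returns |0100> with probability -3*sqrt(6)/32 + 3*sqrt(2)/32 + 3/8.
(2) The observable YZIX averages to -sqrt(6)/8 - sqrt(2)/8.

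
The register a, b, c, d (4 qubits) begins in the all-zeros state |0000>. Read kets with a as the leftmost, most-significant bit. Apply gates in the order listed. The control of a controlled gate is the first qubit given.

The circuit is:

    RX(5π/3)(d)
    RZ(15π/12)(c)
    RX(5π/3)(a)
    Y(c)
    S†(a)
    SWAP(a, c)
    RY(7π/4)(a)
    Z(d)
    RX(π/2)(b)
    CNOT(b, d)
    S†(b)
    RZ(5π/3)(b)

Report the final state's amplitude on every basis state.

The final amplitudes are 3*sqrt(4 - 2*sqrt(2))*exp(I*pi/24)/16 on |0000>, -sqrt(12 - 6*sqrt(2))*exp(13*I*pi/24)/16 on |0001>, sqrt(12 - 6*sqrt(2))*exp(I*pi/24)/16 on |0010>, -sqrt(4 - 2*sqrt(2))*exp(13*I*pi/24)/16 on |0011>, sqrt(12 - 6*sqrt(2))*exp(5*I*pi/24)/16 on |0100>, 3*sqrt(4 - 2*sqrt(2))*exp(17*I*pi/24)/16 on |0101>, sqrt(4 - 2*sqrt(2))*exp(5*I*pi/24)/16 on |0110>, sqrt(12 - 6*sqrt(2))*exp(17*I*pi/24)/16 on |0111>, 3*sqrt(2*sqrt(2) + 4)*exp(I*pi/24)/16 on |1000>, -sqrt(6*sqrt(2) + 12)*exp(13*I*pi/24)/16 on |1001>, sqrt(6*sqrt(2) + 12)*exp(I*pi/24)/16 on |1010>, -sqrt(2*sqrt(2) + 4)*exp(13*I*pi/24)/16 on |1011>, sqrt(6*sqrt(2) + 12)*exp(5*I*pi/24)/16 on |1100>, 3*sqrt(2*sqrt(2) + 4)*exp(17*I*pi/24)/16 on |1101>, sqrt(2*sqrt(2) + 4)*exp(5*I*pi/24)/16 on |1110>, sqrt(6*sqrt(2) + 12)*exp(17*I*pi/24)/16 on |1111>.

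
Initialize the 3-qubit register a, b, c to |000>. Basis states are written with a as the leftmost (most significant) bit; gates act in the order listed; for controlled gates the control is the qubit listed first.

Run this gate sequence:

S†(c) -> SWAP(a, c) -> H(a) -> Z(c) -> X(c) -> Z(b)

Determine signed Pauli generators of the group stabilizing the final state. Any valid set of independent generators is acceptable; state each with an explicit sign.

The final state is stabilized by the group generated by +XII, +IZI, -IIZ; other independent generating sets are equally valid.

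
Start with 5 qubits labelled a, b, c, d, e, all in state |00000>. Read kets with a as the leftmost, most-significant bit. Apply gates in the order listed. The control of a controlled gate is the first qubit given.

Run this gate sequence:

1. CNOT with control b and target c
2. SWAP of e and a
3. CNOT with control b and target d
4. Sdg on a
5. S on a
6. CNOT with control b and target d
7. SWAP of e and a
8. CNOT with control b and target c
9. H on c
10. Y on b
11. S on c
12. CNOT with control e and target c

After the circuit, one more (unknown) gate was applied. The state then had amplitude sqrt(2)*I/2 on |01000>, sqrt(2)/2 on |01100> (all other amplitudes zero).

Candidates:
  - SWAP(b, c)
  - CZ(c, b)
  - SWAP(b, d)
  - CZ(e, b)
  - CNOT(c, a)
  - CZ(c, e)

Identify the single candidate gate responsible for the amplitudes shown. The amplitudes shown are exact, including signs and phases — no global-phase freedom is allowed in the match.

The unique candidate consistent with the amplitudes is CZ(c, b). Key observation: the block from step 1 through step 8 cancels to the identity and can be dropped.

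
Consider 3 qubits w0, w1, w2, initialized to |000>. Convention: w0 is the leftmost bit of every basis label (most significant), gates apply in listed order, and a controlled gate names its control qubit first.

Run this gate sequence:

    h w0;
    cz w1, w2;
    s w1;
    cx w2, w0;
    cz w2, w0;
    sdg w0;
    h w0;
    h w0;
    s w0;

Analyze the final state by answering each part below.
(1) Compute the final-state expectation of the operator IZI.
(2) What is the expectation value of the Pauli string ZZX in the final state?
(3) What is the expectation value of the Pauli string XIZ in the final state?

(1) In the final state, IZI has expectation 1.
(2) The observable ZZX averages to 0.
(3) In the final state, XIZ has expectation 1.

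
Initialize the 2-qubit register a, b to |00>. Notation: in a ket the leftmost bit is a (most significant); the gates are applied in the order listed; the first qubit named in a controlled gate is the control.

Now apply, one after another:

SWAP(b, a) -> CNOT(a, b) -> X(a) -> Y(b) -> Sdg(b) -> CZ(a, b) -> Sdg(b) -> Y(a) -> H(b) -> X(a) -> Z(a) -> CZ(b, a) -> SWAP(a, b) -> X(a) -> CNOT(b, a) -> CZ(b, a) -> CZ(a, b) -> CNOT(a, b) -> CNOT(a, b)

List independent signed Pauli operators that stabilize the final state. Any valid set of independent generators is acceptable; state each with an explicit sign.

The stabilizer group can be generated by +XI, -IZ, among other valid generating sets.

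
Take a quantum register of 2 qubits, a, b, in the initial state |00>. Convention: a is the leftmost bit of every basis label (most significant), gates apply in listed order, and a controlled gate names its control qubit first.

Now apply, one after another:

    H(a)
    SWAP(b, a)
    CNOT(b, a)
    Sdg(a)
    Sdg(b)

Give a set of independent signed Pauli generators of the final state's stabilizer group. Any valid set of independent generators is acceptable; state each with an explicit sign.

The final state is stabilized by the group generated by -XX, +ZZ; other independent generating sets are equally valid.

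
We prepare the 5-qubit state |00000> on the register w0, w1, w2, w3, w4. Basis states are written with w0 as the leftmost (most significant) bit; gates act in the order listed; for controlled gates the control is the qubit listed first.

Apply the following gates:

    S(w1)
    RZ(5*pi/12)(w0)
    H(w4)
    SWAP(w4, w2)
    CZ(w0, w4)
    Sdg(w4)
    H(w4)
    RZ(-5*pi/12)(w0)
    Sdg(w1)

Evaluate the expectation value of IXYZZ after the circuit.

The expectation value of IXYZZ is 0.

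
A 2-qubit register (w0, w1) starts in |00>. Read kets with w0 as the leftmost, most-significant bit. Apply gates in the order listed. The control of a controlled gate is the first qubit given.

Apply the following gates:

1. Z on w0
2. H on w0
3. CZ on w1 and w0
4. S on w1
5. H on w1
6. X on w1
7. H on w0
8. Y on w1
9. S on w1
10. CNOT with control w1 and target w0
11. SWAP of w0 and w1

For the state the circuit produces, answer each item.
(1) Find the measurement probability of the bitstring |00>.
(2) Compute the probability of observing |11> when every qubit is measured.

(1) Outcome |00> occurs with probability 1/2.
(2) The probability of measuring |11> is 1/2.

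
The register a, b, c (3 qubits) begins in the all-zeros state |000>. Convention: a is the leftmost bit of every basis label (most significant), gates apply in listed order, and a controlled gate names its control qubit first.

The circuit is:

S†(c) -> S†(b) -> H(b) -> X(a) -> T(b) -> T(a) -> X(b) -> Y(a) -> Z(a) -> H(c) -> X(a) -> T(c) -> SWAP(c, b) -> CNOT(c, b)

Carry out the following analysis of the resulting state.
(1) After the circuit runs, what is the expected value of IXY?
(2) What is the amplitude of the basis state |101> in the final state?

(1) The observable IXY averages to -sqrt(2)/2.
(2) The amplitude on |101> is 1/2.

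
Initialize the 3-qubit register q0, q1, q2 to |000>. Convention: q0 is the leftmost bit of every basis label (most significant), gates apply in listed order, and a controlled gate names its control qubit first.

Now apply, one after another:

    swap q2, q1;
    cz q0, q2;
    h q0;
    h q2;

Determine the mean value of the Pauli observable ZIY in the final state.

In the final state, ZIY has expectation 0.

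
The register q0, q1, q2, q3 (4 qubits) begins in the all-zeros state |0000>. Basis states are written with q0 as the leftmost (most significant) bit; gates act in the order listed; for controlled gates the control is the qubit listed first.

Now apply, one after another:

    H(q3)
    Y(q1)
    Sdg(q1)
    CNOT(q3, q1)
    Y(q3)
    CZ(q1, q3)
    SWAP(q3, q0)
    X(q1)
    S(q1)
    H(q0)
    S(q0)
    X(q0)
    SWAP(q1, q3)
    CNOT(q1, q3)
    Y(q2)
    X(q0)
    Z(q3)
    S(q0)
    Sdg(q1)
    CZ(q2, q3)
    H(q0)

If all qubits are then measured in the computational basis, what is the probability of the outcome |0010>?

The probability of measuring |0010> is 1/2.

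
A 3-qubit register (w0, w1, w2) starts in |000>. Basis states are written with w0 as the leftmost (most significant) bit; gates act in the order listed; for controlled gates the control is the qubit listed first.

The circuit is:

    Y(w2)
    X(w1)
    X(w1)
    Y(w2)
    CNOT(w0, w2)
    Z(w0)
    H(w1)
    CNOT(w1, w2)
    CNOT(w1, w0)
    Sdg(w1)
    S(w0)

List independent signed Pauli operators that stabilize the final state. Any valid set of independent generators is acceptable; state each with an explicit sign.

One valid set of independent stabilizer generators is +XXX, +ZIZ, +IZZ (any independent generating set of the same group is equally correct). Key observation: the block from step 1 through step 4 cancels to the identity and can be dropped.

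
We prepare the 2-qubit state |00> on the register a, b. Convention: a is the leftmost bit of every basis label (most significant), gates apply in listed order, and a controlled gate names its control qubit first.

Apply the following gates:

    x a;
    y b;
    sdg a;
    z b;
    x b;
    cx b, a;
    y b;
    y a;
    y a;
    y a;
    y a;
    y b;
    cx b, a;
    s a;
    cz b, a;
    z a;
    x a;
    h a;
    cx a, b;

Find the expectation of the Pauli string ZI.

In the final state, ZI has expectation 0. Key observation: steps 6-13 multiply out to the identity, so the circuit reduces to the remaining gates.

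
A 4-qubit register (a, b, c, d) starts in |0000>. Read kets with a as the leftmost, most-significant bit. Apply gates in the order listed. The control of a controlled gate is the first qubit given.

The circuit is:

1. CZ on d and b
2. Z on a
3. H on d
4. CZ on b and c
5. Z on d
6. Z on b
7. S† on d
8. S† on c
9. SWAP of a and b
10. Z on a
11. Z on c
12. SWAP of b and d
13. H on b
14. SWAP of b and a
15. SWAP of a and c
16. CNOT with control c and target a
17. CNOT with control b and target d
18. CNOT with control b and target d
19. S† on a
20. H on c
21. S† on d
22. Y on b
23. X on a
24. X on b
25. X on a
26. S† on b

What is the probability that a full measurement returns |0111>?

A full measurement returns |0111> with probability 0.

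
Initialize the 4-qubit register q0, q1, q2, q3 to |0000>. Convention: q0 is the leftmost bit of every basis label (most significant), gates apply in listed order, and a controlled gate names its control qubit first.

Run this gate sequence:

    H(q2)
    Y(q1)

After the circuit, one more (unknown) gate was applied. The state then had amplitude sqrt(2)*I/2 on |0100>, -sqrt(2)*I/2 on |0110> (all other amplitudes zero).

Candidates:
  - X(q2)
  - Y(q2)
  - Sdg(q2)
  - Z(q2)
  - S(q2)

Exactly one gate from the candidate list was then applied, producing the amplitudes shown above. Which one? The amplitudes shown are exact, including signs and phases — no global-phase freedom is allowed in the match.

It was Z(q2) that produced the state shown.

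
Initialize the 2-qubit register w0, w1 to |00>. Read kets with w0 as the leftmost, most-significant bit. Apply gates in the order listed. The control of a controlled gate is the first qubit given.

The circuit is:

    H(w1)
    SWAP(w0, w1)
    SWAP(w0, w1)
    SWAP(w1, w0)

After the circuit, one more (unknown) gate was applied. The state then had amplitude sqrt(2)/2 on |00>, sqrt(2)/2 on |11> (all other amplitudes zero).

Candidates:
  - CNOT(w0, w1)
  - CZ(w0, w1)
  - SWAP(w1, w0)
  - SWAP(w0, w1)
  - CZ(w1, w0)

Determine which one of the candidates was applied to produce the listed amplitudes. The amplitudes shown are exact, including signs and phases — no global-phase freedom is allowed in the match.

The applied gate was CNOT(w0, w1).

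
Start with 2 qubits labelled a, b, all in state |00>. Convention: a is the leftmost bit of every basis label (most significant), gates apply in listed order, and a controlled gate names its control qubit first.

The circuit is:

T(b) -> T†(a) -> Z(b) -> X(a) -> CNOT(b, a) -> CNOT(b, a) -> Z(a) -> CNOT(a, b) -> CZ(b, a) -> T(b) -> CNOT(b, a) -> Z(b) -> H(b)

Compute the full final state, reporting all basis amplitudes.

After the circuit, the state carries amplitude -sqrt(2)*exp(I*pi/4)/2 on |00>, sqrt(2)*exp(I*pi/4)/2 on |01>, 0 on |10>, 0 on |11>.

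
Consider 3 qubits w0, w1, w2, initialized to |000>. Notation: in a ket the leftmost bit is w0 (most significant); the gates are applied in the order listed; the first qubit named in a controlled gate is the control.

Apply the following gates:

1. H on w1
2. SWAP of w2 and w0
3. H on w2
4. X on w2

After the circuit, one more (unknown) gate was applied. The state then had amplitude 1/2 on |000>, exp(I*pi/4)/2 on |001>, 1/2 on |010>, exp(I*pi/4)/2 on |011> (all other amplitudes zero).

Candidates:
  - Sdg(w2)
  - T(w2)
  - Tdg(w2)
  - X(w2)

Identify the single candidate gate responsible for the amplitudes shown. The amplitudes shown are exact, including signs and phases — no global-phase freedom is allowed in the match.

It was T(w2) that produced the state shown.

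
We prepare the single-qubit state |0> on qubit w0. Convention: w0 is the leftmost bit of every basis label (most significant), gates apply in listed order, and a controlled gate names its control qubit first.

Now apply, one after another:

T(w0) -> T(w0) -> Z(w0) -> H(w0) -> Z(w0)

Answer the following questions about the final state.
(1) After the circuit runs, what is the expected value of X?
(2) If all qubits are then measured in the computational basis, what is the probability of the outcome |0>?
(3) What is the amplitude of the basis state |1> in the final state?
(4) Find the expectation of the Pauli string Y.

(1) In the final state, X has expectation -1.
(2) Outcome |0> occurs with probability 1/2.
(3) The amplitude on |1> is -sqrt(2)/2.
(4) In the final state, Y has expectation 0.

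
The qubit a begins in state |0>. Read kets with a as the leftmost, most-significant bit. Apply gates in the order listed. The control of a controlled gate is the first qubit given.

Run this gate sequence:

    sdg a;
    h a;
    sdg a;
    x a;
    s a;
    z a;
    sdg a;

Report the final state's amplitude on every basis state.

The final amplitudes are -sqrt(2)*I/2 on |0>, -sqrt(2)/2 on |1>.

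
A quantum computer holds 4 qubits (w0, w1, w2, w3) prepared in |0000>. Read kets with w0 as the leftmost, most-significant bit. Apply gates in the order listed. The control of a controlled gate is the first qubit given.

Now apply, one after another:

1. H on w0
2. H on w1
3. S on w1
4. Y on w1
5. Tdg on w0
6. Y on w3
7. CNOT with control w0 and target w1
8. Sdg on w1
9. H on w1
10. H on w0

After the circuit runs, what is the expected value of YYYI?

In the final state, YYYI has expectation 0.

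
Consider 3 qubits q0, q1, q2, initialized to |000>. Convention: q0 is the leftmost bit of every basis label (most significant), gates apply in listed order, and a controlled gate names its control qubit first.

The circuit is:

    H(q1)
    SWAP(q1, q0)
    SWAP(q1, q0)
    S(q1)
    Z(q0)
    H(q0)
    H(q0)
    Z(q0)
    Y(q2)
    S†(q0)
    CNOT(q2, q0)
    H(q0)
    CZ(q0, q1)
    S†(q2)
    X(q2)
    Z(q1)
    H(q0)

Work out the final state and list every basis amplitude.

After the circuit, the state carries amplitude -sqrt(2)*I/2 on |010>, sqrt(2)/2 on |100>, and 0 on every other basis state.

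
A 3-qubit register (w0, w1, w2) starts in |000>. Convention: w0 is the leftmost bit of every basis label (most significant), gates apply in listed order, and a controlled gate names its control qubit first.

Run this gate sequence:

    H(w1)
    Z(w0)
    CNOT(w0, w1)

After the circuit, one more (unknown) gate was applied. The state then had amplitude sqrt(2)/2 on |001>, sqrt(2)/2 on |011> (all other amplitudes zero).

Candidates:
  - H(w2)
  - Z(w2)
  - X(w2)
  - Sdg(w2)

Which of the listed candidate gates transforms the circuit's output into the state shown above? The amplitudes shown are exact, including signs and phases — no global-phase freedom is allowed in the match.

It was X(w2) that produced the state shown.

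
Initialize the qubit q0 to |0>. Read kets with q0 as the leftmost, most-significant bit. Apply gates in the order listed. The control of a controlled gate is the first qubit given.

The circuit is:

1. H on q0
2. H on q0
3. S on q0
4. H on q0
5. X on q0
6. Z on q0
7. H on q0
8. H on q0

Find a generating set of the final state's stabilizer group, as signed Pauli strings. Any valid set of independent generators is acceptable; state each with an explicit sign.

One valid set of independent stabilizer generators is -X (any independent generating set of the same group is equally correct).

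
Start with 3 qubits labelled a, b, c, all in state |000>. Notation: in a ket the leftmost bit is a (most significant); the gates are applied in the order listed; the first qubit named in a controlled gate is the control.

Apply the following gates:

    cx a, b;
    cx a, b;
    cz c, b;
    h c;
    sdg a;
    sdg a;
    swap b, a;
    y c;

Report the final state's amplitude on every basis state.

The final amplitudes are -sqrt(2)*I/2 on |000>, sqrt(2)*I/2 on |001>, and 0 on every other basis state. Key observation: steps 1-2 multiply out to the identity, so the circuit reduces to the remaining gates.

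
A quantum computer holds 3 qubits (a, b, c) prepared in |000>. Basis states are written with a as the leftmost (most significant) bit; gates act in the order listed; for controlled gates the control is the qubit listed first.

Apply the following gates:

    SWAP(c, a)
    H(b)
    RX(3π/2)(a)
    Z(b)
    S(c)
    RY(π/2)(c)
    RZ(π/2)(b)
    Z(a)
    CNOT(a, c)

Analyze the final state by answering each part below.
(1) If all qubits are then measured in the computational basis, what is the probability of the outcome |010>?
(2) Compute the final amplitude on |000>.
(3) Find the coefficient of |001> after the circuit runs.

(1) The probability of measuring |010> is 1/8.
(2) |000> carries amplitude sqrt(2)*exp(3*I*pi/4)/4 in the final state.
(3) The amplitude on |001> is sqrt(2)*exp(3*I*pi/4)/4.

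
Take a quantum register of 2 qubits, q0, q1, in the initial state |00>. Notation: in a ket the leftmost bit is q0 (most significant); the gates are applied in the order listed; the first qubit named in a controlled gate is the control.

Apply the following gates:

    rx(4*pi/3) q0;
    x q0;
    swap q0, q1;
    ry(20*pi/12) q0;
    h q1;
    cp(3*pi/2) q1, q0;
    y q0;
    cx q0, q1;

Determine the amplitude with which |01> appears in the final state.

The amplitude on |01> is -sqrt(2)/8 + sqrt(6)*I/8.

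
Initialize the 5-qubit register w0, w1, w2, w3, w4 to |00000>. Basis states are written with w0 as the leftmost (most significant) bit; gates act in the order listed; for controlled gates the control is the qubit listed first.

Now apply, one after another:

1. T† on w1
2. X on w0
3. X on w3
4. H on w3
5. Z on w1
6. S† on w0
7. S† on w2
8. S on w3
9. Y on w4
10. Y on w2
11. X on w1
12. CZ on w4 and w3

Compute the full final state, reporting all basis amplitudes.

After the circuit, the state carries amplitude sqrt(2)*I/2 on |11101>, -sqrt(2)/2 on |11111>, and 0 on every other basis state.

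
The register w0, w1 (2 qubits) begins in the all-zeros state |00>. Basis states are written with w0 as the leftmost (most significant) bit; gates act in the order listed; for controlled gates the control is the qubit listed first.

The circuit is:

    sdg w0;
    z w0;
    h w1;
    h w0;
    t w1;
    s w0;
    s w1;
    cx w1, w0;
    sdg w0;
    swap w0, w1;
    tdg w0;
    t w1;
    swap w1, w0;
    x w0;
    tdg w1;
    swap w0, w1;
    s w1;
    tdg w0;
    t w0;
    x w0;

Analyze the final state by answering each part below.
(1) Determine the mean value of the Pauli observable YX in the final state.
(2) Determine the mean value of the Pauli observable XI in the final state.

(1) The observable YX averages to 1/2.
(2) The observable XI averages to 0.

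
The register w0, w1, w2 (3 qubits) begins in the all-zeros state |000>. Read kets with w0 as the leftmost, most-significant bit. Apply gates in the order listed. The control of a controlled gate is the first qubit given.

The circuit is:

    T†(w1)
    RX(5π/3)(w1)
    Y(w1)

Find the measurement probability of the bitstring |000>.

A full measurement returns |000> with probability 1/4.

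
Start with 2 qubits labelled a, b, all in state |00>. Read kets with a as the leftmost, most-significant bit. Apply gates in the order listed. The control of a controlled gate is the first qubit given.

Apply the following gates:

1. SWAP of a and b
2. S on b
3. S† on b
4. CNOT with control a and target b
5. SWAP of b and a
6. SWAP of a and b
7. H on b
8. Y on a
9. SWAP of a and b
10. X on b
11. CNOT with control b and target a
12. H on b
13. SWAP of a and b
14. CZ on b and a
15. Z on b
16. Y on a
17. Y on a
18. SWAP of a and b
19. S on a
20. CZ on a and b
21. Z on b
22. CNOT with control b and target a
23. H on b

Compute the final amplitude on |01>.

The final state's coefficient on |01> equals sqrt(2)*(1 + I)/4.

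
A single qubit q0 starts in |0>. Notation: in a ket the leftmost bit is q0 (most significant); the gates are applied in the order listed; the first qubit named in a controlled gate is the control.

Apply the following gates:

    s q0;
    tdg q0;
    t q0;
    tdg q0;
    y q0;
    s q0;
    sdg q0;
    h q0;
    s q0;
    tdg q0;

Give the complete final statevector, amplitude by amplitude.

After the circuit, the state carries amplitude sqrt(2)*I/2 on |0>, -sqrt(2)*exp(3*I*pi/4)/2 on |1>.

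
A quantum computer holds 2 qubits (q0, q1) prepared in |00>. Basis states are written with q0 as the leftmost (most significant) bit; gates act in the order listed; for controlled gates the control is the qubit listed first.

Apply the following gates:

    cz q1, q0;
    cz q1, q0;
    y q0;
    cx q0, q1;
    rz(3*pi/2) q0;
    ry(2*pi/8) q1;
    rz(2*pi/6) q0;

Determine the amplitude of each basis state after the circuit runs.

The resulting statevector has amplitude 0 on |00>, 0 on |01>, sqrt(2 - sqrt(2))*exp(5*I*pi/12)/2 on |10>, -sqrt(sqrt(2) + 2)*exp(5*I*pi/12)/2 on |11>.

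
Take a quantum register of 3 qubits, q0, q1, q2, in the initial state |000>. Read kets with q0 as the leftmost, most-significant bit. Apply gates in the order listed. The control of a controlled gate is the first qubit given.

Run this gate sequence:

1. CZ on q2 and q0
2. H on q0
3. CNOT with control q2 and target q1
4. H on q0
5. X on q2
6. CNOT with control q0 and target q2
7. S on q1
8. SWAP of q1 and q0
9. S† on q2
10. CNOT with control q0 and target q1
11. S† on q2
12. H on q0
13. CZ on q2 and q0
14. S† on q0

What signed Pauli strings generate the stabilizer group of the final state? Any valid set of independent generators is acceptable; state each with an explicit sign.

The final state is stabilized by the group generated by +YII, +IZI, -IIZ; other independent generating sets are equally valid.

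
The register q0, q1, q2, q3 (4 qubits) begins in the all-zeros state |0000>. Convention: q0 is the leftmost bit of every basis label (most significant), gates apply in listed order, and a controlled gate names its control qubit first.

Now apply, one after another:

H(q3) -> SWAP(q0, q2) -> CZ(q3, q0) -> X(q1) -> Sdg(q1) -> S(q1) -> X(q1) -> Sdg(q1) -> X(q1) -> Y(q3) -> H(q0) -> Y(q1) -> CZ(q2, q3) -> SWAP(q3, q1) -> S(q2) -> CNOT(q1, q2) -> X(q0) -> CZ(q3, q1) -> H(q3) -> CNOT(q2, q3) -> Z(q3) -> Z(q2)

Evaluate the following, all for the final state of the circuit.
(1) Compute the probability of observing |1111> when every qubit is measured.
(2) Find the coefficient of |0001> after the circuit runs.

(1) A full measurement returns |1111> with probability 1/8.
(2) The amplitude on |0001> is sqrt(2)/4.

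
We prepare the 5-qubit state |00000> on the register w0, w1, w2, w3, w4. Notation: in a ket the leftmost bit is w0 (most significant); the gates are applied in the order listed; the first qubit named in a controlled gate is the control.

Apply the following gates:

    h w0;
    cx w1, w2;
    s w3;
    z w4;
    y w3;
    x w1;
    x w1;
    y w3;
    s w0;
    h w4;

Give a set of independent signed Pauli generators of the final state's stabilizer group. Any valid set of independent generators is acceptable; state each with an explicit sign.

The final state is stabilized by the group generated by +YIIII, +IIIIX, +IZIII, +IIZII, +IIIZI; other independent generating sets are equally valid. Key observation: gates 5-8 undo each other exactly, leaving only the rest of the circuit to track.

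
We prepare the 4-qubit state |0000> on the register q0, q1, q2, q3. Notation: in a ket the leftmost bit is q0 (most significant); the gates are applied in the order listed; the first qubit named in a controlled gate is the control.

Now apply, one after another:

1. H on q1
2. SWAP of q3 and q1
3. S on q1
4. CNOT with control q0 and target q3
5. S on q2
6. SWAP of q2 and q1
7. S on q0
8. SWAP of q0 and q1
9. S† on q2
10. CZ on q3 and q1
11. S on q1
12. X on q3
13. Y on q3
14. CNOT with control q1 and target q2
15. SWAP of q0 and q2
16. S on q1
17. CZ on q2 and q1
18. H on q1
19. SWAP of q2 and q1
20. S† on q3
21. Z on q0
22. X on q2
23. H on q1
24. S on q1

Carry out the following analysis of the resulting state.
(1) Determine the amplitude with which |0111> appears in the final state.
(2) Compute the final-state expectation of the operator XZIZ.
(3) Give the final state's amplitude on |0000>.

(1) The final state's coefficient on |0111> equals sqrt(2)*I/4.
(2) The expectation value of XZIZ is 0.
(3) |0000> carries amplitude -sqrt(2)*I/4 in the final state.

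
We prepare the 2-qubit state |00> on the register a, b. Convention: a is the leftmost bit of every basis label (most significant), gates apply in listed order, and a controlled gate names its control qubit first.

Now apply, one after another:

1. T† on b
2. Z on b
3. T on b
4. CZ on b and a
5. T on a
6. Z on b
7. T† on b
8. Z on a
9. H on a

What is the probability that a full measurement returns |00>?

A full measurement returns |00> with probability 1/2.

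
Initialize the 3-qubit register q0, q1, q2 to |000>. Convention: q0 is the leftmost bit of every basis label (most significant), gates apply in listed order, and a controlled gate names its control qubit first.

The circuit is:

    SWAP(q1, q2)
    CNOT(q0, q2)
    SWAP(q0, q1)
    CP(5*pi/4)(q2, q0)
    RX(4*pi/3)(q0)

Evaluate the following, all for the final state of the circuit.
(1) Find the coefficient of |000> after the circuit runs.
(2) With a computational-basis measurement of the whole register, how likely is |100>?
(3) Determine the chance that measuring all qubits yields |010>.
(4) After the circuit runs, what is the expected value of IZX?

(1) |000> carries amplitude -1/2 in the final state.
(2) A full measurement returns |100> with probability 3/4.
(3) Outcome |010> occurs with probability 0.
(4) In the final state, IZX has expectation 0.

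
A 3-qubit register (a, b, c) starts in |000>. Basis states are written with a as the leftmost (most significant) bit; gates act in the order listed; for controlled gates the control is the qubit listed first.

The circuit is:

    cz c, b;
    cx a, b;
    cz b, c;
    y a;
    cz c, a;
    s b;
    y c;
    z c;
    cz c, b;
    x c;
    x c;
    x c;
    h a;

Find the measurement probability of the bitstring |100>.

A full measurement returns |100> with probability 1/2. Key observation: gates 11-12 undo each other exactly, leaving only the rest of the circuit to track.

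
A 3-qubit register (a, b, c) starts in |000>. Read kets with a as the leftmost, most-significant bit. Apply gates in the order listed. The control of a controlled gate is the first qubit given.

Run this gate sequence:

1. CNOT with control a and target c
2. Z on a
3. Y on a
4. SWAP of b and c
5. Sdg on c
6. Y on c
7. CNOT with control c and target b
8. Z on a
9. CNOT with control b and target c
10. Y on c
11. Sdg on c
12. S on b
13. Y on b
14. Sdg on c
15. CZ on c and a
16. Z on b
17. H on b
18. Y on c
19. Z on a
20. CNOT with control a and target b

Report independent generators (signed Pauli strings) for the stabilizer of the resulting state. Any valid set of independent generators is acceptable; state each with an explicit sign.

One valid set of independent stabilizer generators is +IXI, -ZII, +IIZ (any independent generating set of the same group is equally correct).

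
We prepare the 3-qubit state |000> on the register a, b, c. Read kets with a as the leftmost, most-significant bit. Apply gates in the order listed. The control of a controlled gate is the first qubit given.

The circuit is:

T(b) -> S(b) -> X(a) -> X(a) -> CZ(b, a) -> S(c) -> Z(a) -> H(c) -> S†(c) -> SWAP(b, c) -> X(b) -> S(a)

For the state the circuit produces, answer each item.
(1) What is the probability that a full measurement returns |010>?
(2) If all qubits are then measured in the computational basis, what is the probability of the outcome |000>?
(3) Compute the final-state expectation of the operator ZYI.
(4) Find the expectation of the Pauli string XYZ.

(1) The probability of measuring |010> is 1/2.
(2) A full measurement returns |000> with probability 1/2.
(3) The expectation value of ZYI is 1.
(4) The observable XYZ averages to 0.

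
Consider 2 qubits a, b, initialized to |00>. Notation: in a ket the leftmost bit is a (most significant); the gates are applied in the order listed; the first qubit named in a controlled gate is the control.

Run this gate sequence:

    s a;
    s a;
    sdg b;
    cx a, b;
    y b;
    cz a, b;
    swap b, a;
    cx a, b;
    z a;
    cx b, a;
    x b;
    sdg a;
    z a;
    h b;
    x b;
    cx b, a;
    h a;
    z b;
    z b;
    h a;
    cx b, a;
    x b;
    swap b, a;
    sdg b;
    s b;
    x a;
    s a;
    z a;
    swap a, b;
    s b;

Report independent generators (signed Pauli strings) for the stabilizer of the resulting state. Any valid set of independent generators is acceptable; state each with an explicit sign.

The stabilizer group can be generated by +IX, +ZI, among other valid generating sets. Key observation: the block from step 15 through step 22 cancels to the identity and can be dropped.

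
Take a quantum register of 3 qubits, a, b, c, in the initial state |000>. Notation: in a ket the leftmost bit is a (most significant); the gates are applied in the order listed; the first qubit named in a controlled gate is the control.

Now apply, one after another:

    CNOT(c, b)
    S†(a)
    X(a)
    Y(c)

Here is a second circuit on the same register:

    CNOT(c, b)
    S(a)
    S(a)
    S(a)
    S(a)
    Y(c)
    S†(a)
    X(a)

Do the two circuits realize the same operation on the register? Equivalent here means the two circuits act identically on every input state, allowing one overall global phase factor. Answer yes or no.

Yes, they are equivalent — the unitaries differ by at most a global phase.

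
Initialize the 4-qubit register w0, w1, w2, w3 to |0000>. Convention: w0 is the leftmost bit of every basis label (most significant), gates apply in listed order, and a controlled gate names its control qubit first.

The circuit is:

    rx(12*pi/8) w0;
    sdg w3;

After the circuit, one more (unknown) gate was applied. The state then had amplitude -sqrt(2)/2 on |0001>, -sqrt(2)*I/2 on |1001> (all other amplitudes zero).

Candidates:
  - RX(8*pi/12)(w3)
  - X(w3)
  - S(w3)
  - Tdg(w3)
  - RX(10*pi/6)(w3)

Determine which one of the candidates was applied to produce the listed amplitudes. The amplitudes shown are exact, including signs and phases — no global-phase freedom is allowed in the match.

The applied gate was X(w3).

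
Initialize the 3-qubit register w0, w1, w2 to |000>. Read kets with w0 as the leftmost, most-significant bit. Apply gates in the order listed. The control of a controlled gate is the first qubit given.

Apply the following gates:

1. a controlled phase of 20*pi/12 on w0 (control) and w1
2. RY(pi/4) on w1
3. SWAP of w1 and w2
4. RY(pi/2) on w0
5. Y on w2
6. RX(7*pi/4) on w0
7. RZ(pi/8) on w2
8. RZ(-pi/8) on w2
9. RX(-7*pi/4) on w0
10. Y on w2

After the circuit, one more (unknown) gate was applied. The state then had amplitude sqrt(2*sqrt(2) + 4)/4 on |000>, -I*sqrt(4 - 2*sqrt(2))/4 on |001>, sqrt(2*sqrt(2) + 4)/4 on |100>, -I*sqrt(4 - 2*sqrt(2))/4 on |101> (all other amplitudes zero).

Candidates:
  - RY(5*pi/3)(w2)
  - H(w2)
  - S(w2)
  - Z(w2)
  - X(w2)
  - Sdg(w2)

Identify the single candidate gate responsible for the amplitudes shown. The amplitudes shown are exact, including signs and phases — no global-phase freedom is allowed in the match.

The applied gate was Sdg(w2). Key observation: the block from step 5 through step 10 cancels to the identity and can be dropped.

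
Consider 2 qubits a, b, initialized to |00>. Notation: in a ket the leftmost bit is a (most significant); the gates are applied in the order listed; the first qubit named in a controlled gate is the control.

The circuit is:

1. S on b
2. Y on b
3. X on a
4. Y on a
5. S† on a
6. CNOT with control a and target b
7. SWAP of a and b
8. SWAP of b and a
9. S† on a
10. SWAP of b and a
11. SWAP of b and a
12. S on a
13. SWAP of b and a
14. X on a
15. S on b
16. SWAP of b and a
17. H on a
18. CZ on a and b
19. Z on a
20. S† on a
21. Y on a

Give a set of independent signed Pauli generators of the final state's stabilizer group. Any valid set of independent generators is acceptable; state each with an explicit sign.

The stabilizer group can be generated by +YI, +IZ, among other valid generating sets. Key observation: steps 8-13 multiply out to the identity, so the circuit reduces to the remaining gates.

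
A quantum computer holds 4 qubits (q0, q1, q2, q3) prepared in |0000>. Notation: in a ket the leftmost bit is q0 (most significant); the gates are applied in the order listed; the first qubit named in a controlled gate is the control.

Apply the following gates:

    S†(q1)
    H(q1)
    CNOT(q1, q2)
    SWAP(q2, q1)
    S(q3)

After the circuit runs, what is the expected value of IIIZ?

In the final state, IIIZ has expectation 1.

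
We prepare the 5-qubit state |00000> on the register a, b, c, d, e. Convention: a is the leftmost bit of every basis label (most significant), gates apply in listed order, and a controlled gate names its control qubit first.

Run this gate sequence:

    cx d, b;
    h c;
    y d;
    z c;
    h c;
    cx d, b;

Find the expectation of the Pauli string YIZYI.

The expectation value of YIZYI is 0.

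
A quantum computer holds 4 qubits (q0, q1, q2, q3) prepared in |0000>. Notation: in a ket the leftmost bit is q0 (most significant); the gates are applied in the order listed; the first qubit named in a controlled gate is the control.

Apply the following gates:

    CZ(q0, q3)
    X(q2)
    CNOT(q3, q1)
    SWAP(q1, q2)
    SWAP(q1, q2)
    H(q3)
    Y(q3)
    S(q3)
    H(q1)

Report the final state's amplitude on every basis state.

The final amplitudes are -I/2 on |0010>, -1/2 on |0011>, -I/2 on |0110>, -1/2 on |0111>, and 0 on every other basis state.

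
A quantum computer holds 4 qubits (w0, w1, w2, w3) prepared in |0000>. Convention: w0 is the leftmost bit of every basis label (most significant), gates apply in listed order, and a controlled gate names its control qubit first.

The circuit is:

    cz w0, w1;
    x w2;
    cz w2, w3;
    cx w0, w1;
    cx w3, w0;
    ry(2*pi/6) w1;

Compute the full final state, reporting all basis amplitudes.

After the circuit, the state carries amplitude sqrt(3)/2 on |0010>, 1/2 on |0110>, and 0 on every other basis state.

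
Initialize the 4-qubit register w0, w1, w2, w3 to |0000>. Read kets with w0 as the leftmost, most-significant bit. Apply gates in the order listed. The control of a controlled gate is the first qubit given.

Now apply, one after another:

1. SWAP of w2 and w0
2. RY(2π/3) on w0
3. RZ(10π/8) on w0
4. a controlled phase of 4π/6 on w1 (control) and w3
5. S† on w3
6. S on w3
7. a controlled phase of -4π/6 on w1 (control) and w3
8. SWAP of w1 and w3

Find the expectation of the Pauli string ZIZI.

In the final state, ZIZI has expectation -1/2. Key observation: the block from step 4 through step 7 cancels to the identity and can be dropped.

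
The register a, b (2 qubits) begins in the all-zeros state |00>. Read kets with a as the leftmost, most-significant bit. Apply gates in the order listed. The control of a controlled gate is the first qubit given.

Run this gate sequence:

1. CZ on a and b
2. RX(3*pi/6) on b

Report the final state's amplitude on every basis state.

After the circuit, the state carries amplitude sqrt(2)/2 on |00>, -sqrt(2)*I/2 on |01>, 0 on |10>, 0 on |11>.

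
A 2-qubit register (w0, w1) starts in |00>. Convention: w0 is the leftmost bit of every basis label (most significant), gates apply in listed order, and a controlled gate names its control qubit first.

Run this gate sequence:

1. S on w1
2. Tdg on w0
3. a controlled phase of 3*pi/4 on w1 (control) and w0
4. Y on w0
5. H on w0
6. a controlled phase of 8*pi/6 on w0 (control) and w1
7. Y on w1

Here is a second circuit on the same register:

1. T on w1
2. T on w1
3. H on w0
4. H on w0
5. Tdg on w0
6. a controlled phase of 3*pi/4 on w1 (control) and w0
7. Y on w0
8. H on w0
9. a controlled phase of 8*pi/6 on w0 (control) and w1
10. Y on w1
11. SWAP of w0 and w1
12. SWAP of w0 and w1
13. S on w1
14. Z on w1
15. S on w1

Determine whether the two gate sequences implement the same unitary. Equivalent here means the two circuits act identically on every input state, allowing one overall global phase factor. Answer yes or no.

Yes: on every input state the two circuits agree up to one overall phase factor.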